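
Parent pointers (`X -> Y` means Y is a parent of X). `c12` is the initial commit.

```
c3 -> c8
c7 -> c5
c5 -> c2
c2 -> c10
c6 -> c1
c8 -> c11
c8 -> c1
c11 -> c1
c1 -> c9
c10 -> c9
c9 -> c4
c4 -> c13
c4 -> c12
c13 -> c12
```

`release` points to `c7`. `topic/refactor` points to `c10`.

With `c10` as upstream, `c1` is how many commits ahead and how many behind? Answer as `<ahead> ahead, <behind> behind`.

Reachable from c1: {c1, c12, c13, c4, c9}.
Reachable from c10: {c10, c12, c13, c4, c9}.
Only in c1's history (ahead): {c1} — 1.
Only in c10's history (behind): {c10} — 1.

1 ahead, 1 behind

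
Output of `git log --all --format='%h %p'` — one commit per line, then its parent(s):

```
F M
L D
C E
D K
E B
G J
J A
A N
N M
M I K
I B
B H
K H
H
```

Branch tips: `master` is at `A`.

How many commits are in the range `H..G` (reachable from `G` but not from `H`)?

Reachable from G: {A, B, G, H, I, J, K, M, N}.
Reachable from H: {H}.
In G's history but not H's: {A, B, G, I, J, K, M, N} — 8 commits.

8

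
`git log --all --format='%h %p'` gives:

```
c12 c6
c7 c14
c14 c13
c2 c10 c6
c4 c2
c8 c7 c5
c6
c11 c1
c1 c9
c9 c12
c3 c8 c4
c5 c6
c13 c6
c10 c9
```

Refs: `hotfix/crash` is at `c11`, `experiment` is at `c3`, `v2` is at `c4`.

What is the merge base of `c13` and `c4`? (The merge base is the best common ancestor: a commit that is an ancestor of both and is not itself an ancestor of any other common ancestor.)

c6

Ancestors of c13: {c13, c6}.
Ancestors of c4: {c10, c12, c2, c4, c6, c9}.
Common ancestors: {c6}.
The only common ancestor is c6, so it is the merge base.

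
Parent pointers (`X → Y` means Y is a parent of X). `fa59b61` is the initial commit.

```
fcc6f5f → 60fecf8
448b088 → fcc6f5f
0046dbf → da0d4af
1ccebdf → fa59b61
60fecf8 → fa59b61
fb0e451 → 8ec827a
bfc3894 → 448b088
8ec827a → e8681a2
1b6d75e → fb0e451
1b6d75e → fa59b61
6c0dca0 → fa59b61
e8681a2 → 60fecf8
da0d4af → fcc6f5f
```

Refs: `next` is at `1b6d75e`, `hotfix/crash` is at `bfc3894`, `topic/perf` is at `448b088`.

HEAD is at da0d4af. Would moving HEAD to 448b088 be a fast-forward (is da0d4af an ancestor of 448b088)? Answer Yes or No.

A fast-forward from da0d4af to 448b088 is possible iff da0d4af is an ancestor of 448b088.
Ancestors of 448b088: {448b088, 60fecf8, fa59b61, fcc6f5f}.
da0d4af is not among them, so fast-forward is not possible.

No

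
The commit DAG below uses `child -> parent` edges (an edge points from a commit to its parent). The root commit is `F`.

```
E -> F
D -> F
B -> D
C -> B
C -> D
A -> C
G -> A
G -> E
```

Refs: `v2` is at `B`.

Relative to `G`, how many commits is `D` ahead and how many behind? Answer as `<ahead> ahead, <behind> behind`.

Reachable from D: {D, F}.
Reachable from G: {A, B, C, D, E, F, G}.
Only in D's history (ahead): {} — 0.
Only in G's history (behind): {A, B, C, E, G} — 5.

0 ahead, 5 behind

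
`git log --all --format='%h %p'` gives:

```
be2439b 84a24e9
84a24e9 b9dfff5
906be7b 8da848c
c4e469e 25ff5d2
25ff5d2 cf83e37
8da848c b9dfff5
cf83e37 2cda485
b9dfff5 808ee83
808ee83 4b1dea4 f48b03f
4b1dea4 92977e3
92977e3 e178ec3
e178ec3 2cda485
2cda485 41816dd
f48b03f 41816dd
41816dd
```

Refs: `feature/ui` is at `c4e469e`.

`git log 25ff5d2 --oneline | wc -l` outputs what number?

4

Walking parent pointers from 25ff5d2: reachable set = {25ff5d2, 2cda485, 41816dd, cf83e37}.
That is 4 commits.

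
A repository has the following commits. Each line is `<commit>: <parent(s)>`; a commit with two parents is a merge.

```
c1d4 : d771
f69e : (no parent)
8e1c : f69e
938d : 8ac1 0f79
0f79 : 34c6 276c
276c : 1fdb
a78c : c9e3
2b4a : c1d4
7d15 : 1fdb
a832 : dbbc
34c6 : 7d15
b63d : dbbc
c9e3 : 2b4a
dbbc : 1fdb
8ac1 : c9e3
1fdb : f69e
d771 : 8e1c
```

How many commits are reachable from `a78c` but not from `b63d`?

Reachable from a78c: {2b4a, 8e1c, a78c, c1d4, c9e3, d771, f69e}.
Reachable from b63d: {1fdb, b63d, dbbc, f69e}.
In a78c's history but not b63d's: {2b4a, 8e1c, a78c, c1d4, c9e3, d771} — 6 commits.

6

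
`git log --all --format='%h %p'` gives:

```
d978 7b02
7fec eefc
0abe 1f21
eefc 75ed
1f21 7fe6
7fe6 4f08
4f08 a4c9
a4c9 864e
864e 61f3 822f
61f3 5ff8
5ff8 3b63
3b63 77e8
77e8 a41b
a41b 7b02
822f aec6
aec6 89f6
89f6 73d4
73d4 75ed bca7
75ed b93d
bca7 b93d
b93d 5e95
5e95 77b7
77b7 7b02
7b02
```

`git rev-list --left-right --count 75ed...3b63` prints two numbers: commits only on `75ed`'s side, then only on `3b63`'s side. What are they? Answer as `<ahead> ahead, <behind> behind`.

4 ahead, 3 behind

Reachable from 75ed: {5e95, 75ed, 77b7, 7b02, b93d}.
Reachable from 3b63: {3b63, 77e8, 7b02, a41b}.
Only in 75ed's history (ahead): {5e95, 75ed, 77b7, b93d} — 4.
Only in 3b63's history (behind): {3b63, 77e8, a41b} — 3.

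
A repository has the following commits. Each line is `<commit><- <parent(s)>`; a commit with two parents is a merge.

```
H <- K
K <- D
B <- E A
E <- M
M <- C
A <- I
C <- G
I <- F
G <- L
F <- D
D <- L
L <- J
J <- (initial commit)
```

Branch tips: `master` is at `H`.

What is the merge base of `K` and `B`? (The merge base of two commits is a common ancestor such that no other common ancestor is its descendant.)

D

Ancestors of K: {D, J, K, L}.
Ancestors of B: {A, B, C, D, E, F, G, I, J, L, M}.
Common ancestors: {D, J, L}.
Among these, D is not an ancestor of any other common ancestor — it is the merge base.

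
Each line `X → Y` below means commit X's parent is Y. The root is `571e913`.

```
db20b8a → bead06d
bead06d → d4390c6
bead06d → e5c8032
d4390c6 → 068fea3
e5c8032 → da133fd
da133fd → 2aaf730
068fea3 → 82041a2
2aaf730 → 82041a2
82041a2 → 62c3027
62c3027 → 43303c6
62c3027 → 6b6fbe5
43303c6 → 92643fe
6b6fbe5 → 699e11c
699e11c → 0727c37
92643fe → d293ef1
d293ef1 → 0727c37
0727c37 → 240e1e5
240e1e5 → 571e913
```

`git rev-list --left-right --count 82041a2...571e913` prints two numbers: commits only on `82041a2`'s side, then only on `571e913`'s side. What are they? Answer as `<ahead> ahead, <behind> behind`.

9 ahead, 0 behind

Reachable from 82041a2: {0727c37, 240e1e5, 43303c6, 571e913, 62c3027, 699e11c, 6b6fbe5, 82041a2, 92643fe, d293ef1}.
Reachable from 571e913: {571e913}.
Only in 82041a2's history (ahead): {0727c37, 240e1e5, 43303c6, 62c3027, 699e11c, 6b6fbe5, 82041a2, 92643fe, d293ef1} — 9.
Only in 571e913's history (behind): {} — 0.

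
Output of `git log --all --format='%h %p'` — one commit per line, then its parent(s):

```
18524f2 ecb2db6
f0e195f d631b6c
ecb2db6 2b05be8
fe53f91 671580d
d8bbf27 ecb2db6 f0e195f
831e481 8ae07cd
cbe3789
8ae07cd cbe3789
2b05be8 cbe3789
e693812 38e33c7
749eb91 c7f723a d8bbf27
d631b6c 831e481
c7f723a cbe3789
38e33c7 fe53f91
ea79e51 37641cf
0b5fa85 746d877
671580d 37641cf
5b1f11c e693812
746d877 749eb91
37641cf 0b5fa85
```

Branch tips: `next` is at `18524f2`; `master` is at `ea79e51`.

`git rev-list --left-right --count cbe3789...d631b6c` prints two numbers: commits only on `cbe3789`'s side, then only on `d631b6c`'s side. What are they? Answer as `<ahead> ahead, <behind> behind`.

Reachable from cbe3789: {cbe3789}.
Reachable from d631b6c: {831e481, 8ae07cd, cbe3789, d631b6c}.
Only in cbe3789's history (ahead): {} — 0.
Only in d631b6c's history (behind): {831e481, 8ae07cd, d631b6c} — 3.

0 ahead, 3 behind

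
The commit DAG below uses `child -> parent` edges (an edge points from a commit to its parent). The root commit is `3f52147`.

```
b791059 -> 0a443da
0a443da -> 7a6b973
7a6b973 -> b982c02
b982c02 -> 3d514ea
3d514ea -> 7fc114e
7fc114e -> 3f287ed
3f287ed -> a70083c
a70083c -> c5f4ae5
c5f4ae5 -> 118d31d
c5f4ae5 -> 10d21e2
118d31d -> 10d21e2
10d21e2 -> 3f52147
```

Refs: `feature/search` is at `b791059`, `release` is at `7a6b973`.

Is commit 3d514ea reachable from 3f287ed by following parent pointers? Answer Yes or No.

No

Ancestors of 3f287ed: {10d21e2, 118d31d, 3f287ed, 3f52147, a70083c, c5f4ae5}.
3d514ea is not in that set, so it is not an ancestor of 3f287ed.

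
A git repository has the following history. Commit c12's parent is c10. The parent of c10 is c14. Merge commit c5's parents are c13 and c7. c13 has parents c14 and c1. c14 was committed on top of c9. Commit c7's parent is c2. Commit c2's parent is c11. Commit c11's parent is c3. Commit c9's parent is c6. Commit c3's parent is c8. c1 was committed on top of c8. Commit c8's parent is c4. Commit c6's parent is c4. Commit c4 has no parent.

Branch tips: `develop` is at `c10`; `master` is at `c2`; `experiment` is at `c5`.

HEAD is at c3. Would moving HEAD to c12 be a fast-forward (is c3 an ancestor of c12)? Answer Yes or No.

A fast-forward from c3 to c12 is possible iff c3 is an ancestor of c12.
Ancestors of c12: {c10, c12, c14, c4, c6, c9}.
c3 is not among them, so fast-forward is not possible.

No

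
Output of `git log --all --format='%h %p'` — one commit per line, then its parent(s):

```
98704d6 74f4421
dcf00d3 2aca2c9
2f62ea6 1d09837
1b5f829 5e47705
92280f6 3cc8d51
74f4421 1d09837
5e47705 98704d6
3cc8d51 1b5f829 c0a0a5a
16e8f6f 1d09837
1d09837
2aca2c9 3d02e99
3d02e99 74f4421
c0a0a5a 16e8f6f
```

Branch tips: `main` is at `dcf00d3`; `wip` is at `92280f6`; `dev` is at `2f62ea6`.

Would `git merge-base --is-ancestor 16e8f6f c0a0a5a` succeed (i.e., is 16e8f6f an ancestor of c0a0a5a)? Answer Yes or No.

Ancestors of c0a0a5a (commits reachable by following parents): {16e8f6f, 1d09837, c0a0a5a}.
16e8f6f is in that set, so it is an ancestor of c0a0a5a.

Yes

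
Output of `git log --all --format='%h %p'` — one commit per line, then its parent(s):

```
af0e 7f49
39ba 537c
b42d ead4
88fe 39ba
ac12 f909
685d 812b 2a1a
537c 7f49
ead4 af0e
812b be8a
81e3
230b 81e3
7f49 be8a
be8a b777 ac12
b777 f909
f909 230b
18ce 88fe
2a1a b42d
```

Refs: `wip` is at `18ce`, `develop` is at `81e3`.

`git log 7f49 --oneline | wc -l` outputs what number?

7

Walking parent pointers from 7f49: reachable set = {230b, 7f49, 81e3, ac12, b777, be8a, f909}.
That is 7 commits.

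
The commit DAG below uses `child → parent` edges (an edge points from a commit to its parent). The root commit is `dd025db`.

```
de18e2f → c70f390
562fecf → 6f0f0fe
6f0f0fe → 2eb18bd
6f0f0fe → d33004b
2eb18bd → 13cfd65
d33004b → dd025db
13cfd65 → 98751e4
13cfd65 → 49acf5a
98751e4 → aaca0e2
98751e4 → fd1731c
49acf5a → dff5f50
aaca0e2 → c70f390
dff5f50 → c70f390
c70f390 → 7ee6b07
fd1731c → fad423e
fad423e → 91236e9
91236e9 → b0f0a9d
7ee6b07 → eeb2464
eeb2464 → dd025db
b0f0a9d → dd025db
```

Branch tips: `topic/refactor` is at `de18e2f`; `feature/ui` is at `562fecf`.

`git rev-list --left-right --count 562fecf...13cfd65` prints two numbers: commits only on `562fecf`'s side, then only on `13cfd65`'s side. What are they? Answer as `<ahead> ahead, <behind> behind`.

Reachable from 562fecf: {13cfd65, 2eb18bd, 49acf5a, 562fecf, 6f0f0fe, 7ee6b07, 91236e9, 98751e4, aaca0e2, b0f0a9d, c70f390, d33004b, dd025db, dff5f50, eeb2464, fad423e, fd1731c}.
Reachable from 13cfd65: {13cfd65, 49acf5a, 7ee6b07, 91236e9, 98751e4, aaca0e2, b0f0a9d, c70f390, dd025db, dff5f50, eeb2464, fad423e, fd1731c}.
Only in 562fecf's history (ahead): {2eb18bd, 562fecf, 6f0f0fe, d33004b} — 4.
Only in 13cfd65's history (behind): {} — 0.

4 ahead, 0 behind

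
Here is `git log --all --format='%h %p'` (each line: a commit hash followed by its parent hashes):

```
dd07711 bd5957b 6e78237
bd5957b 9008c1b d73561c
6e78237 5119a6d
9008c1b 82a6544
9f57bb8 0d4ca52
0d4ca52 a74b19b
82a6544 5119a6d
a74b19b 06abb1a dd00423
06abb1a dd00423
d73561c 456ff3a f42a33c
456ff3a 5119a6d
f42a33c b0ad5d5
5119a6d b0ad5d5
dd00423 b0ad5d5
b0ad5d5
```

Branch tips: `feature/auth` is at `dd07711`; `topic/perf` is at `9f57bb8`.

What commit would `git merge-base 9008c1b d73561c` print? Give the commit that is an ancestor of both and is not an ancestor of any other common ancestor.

Ancestors of 9008c1b: {5119a6d, 82a6544, 9008c1b, b0ad5d5}.
Ancestors of d73561c: {456ff3a, 5119a6d, b0ad5d5, d73561c, f42a33c}.
Common ancestors: {5119a6d, b0ad5d5}.
Among these, 5119a6d is not an ancestor of any other common ancestor — it is the merge base.

5119a6d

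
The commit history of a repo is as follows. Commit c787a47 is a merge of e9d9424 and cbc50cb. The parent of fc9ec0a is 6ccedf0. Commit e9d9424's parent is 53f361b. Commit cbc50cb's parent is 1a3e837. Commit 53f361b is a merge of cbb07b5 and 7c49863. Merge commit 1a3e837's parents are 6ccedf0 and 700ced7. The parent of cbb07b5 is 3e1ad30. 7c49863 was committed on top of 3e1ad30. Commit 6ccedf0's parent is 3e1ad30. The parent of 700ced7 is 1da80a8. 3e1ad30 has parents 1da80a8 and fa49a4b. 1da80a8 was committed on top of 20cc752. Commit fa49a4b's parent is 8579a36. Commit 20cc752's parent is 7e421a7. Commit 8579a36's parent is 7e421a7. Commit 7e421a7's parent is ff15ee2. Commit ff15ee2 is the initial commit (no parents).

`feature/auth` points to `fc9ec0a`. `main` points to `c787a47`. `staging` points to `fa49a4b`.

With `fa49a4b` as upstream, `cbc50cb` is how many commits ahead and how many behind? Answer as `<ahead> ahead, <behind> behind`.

7 ahead, 0 behind

Reachable from cbc50cb: {1a3e837, 1da80a8, 20cc752, 3e1ad30, 6ccedf0, 700ced7, 7e421a7, 8579a36, cbc50cb, fa49a4b, ff15ee2}.
Reachable from fa49a4b: {7e421a7, 8579a36, fa49a4b, ff15ee2}.
Only in cbc50cb's history (ahead): {1a3e837, 1da80a8, 20cc752, 3e1ad30, 6ccedf0, 700ced7, cbc50cb} — 7.
Only in fa49a4b's history (behind): {} — 0.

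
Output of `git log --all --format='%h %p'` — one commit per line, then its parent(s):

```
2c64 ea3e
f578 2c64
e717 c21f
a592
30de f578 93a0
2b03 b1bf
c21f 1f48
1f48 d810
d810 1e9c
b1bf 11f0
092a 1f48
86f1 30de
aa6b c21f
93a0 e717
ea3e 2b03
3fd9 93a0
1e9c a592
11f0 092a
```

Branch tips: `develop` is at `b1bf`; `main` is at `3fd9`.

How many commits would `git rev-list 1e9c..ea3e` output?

Reachable from ea3e: {092a, 11f0, 1e9c, 1f48, 2b03, a592, b1bf, d810, ea3e}.
Reachable from 1e9c: {1e9c, a592}.
In ea3e's history but not 1e9c's: {092a, 11f0, 1f48, 2b03, b1bf, d810, ea3e} — 7 commits.

7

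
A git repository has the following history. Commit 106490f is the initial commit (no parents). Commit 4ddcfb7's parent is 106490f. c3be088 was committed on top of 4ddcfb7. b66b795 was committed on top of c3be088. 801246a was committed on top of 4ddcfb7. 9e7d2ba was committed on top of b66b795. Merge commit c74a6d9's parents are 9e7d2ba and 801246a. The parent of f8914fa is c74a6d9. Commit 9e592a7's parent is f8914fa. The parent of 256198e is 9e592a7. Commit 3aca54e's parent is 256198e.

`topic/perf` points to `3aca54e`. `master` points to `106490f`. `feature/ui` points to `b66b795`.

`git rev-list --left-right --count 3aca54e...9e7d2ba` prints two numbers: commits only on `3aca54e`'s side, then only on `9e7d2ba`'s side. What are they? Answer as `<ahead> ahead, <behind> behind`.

6 ahead, 0 behind

Reachable from 3aca54e: {106490f, 256198e, 3aca54e, 4ddcfb7, 801246a, 9e592a7, 9e7d2ba, b66b795, c3be088, c74a6d9, f8914fa}.
Reachable from 9e7d2ba: {106490f, 4ddcfb7, 9e7d2ba, b66b795, c3be088}.
Only in 3aca54e's history (ahead): {256198e, 3aca54e, 801246a, 9e592a7, c74a6d9, f8914fa} — 6.
Only in 9e7d2ba's history (behind): {} — 0.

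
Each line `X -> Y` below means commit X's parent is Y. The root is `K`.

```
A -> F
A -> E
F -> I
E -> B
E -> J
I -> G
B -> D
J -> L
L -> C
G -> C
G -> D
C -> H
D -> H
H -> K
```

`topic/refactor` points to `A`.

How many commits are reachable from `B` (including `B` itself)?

Walking parent pointers from B: reachable set = {B, D, H, K}.
That is 4 commits.

4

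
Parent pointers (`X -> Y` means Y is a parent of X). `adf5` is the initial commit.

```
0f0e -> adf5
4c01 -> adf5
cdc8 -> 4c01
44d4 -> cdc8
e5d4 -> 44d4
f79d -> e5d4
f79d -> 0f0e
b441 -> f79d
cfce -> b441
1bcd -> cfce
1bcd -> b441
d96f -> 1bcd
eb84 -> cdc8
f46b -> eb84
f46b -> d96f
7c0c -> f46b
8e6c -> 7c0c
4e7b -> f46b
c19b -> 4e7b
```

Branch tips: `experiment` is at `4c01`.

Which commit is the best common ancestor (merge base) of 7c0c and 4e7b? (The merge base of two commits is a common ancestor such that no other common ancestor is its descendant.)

Ancestors of 7c0c: {0f0e, 1bcd, 44d4, 4c01, 7c0c, adf5, b441, cdc8, cfce, d96f, e5d4, eb84, f46b, f79d}.
Ancestors of 4e7b: {0f0e, 1bcd, 44d4, 4c01, 4e7b, adf5, b441, cdc8, cfce, d96f, e5d4, eb84, f46b, f79d}.
Common ancestors: {0f0e, 1bcd, 44d4, 4c01, adf5, b441, cdc8, cfce, d96f, e5d4, eb84, f46b, f79d}.
Among these, f46b is not an ancestor of any other common ancestor — it is the merge base.

f46b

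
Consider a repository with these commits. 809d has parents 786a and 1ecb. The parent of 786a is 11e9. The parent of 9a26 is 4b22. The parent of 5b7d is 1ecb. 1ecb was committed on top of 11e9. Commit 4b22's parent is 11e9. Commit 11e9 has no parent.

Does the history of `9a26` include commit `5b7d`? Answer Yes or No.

No

Ancestors of 9a26: {11e9, 4b22, 9a26}.
5b7d is not in that set, so it is not an ancestor of 9a26.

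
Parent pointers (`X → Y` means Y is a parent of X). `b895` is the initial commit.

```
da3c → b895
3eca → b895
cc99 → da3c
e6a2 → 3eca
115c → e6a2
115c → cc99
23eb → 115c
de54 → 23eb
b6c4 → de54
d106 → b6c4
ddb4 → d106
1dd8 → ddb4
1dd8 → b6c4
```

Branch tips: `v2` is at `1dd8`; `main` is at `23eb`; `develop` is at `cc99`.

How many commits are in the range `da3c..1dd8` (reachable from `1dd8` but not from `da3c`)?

10

Reachable from 1dd8: {115c, 1dd8, 23eb, 3eca, b6c4, b895, cc99, d106, da3c, ddb4, de54, e6a2}.
Reachable from da3c: {b895, da3c}.
In 1dd8's history but not da3c's: {115c, 1dd8, 23eb, 3eca, b6c4, cc99, d106, ddb4, de54, e6a2} — 10 commits.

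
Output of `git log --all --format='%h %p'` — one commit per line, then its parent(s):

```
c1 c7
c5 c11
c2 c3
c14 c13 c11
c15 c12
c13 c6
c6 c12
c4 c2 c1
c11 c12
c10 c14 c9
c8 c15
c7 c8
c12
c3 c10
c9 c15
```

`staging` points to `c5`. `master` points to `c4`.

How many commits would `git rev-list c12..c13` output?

Reachable from c13: {c12, c13, c6}.
Reachable from c12: {c12}.
In c13's history but not c12's: {c13, c6} — 2 commits.

2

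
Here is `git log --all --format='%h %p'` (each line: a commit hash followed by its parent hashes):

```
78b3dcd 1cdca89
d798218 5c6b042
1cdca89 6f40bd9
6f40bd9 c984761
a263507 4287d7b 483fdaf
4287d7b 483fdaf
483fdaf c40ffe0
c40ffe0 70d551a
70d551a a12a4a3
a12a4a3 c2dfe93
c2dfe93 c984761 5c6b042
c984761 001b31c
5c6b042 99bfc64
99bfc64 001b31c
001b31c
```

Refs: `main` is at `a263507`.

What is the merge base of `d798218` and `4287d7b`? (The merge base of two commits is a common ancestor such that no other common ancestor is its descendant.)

Ancestors of d798218: {001b31c, 5c6b042, 99bfc64, d798218}.
Ancestors of 4287d7b: {001b31c, 4287d7b, 483fdaf, 5c6b042, 70d551a, 99bfc64, a12a4a3, c2dfe93, c40ffe0, c984761}.
Common ancestors: {001b31c, 5c6b042, 99bfc64}.
Among these, 5c6b042 is not an ancestor of any other common ancestor — it is the merge base.

5c6b042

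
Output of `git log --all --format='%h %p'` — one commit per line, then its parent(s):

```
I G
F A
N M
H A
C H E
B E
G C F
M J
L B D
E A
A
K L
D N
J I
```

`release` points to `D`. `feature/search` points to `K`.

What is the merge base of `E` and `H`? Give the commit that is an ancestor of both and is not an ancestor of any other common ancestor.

Ancestors of E: {A, E}.
Ancestors of H: {A, H}.
Common ancestors: {A}.
The only common ancestor is A, so it is the merge base.

A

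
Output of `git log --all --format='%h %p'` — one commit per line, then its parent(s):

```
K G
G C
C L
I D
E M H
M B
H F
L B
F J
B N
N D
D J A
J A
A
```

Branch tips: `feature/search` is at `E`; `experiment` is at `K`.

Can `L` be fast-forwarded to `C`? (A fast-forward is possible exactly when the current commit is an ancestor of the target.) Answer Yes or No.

Yes

A fast-forward from L to C is possible iff L is an ancestor of C.
Ancestors of C: {A, B, C, D, J, L, N}.
L is among them, so fast-forward is possible.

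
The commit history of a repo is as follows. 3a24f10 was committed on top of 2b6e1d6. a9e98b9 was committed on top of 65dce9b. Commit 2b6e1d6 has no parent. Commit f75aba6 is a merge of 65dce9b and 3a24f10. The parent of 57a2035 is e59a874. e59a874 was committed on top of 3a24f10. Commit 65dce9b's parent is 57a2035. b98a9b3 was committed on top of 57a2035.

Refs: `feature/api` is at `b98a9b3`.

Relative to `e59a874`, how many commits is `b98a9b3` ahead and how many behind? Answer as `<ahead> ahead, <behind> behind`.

2 ahead, 0 behind

Reachable from b98a9b3: {2b6e1d6, 3a24f10, 57a2035, b98a9b3, e59a874}.
Reachable from e59a874: {2b6e1d6, 3a24f10, e59a874}.
Only in b98a9b3's history (ahead): {57a2035, b98a9b3} — 2.
Only in e59a874's history (behind): {} — 0.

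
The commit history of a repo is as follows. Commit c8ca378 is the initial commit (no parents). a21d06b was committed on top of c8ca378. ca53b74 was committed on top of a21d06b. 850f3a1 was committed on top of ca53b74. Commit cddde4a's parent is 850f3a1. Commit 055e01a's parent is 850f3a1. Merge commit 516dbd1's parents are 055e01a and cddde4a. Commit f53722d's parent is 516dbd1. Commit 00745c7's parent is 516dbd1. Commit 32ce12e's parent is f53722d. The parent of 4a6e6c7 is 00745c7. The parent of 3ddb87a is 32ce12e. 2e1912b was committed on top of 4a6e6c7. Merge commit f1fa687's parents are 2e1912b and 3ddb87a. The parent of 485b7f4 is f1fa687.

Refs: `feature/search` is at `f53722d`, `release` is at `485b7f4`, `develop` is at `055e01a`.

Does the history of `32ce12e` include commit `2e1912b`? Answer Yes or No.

Ancestors of 32ce12e: {055e01a, 32ce12e, 516dbd1, 850f3a1, a21d06b, c8ca378, ca53b74, cddde4a, f53722d}.
2e1912b is not in that set, so it is not an ancestor of 32ce12e.

No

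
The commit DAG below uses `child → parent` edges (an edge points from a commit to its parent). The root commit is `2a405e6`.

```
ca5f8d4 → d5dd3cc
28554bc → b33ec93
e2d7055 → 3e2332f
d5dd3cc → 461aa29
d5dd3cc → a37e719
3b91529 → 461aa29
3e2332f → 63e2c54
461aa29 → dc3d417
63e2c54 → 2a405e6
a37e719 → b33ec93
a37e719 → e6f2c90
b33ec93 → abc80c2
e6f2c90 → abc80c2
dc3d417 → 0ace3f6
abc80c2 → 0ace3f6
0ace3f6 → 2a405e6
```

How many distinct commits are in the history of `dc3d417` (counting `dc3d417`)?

Walking parent pointers from dc3d417: reachable set = {0ace3f6, 2a405e6, dc3d417}.
That is 3 commits.

3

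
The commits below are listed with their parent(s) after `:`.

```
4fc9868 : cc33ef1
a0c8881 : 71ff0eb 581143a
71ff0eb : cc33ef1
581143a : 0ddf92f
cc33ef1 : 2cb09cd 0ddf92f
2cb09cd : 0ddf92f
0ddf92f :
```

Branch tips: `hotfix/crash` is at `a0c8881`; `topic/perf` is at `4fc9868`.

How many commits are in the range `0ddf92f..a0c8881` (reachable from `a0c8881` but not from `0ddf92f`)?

5

Reachable from a0c8881: {0ddf92f, 2cb09cd, 581143a, 71ff0eb, a0c8881, cc33ef1}.
Reachable from 0ddf92f: {0ddf92f}.
In a0c8881's history but not 0ddf92f's: {2cb09cd, 581143a, 71ff0eb, a0c8881, cc33ef1} — 5 commits.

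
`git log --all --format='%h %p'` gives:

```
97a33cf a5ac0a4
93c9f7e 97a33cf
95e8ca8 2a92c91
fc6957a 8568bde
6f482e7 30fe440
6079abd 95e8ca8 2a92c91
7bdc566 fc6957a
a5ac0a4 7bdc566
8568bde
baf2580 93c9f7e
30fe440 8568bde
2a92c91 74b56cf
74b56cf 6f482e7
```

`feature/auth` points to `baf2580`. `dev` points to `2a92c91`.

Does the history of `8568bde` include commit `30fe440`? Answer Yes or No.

No

Ancestors of 8568bde: {8568bde}.
30fe440 is not in that set, so it is not an ancestor of 8568bde.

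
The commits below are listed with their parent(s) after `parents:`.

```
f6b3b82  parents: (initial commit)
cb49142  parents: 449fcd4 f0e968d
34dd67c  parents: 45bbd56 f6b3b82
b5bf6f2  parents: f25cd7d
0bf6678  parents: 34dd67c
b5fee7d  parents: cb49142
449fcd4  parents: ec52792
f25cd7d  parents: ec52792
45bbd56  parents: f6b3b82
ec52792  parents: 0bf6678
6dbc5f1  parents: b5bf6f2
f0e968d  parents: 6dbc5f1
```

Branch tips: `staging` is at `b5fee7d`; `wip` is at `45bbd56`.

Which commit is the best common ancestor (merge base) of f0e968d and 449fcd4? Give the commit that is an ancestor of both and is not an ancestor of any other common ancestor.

Ancestors of f0e968d: {0bf6678, 34dd67c, 45bbd56, 6dbc5f1, b5bf6f2, ec52792, f0e968d, f25cd7d, f6b3b82}.
Ancestors of 449fcd4: {0bf6678, 34dd67c, 449fcd4, 45bbd56, ec52792, f6b3b82}.
Common ancestors: {0bf6678, 34dd67c, 45bbd56, ec52792, f6b3b82}.
Among these, ec52792 is not an ancestor of any other common ancestor — it is the merge base.

ec52792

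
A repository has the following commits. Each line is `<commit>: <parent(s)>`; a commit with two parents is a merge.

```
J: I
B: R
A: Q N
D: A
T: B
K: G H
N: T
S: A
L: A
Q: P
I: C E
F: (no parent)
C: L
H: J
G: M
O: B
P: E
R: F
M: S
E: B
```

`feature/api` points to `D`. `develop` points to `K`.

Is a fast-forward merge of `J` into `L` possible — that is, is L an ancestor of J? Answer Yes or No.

Yes

A fast-forward from L to J is possible iff L is an ancestor of J.
Ancestors of J: {A, B, C, E, F, I, J, L, N, P, Q, R, T}.
L is among them, so fast-forward is possible.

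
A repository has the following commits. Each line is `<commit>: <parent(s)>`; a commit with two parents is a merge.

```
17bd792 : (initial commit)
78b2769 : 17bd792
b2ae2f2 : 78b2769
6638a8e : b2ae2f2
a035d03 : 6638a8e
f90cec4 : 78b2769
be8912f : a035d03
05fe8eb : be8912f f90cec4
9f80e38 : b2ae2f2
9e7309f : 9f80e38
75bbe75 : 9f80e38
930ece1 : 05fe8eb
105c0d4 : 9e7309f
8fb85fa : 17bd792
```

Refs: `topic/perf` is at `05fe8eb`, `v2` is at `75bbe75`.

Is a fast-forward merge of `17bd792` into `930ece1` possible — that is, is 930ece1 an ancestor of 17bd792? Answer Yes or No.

No

A fast-forward from 930ece1 to 17bd792 is possible iff 930ece1 is an ancestor of 17bd792.
Ancestors of 17bd792: {17bd792}.
930ece1 is not among them, so fast-forward is not possible.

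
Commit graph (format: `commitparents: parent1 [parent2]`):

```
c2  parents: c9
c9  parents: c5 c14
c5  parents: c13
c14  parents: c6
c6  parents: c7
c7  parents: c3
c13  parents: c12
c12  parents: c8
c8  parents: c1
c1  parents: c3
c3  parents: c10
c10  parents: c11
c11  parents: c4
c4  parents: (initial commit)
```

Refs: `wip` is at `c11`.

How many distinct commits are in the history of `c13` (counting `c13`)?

Walking parent pointers from c13: reachable set = {c1, c10, c11, c12, c13, c3, c4, c8}.
That is 8 commits.

8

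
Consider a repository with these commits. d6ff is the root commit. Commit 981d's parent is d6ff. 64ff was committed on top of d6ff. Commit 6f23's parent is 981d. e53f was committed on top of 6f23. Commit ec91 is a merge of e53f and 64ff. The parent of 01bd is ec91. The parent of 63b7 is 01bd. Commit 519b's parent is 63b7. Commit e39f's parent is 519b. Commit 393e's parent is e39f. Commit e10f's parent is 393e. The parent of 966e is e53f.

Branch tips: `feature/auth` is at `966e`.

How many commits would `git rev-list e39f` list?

Walking parent pointers from e39f: reachable set = {01bd, 519b, 63b7, 64ff, 6f23, 981d, d6ff, e39f, e53f, ec91}.
That is 10 commits.

10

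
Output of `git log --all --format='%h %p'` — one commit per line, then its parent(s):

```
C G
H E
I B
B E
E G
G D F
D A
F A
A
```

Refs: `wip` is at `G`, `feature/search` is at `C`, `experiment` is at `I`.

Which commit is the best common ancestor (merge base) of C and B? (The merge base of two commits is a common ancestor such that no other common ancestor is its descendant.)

G

Ancestors of C: {A, C, D, F, G}.
Ancestors of B: {A, B, D, E, F, G}.
Common ancestors: {A, D, F, G}.
Among these, G is not an ancestor of any other common ancestor — it is the merge base.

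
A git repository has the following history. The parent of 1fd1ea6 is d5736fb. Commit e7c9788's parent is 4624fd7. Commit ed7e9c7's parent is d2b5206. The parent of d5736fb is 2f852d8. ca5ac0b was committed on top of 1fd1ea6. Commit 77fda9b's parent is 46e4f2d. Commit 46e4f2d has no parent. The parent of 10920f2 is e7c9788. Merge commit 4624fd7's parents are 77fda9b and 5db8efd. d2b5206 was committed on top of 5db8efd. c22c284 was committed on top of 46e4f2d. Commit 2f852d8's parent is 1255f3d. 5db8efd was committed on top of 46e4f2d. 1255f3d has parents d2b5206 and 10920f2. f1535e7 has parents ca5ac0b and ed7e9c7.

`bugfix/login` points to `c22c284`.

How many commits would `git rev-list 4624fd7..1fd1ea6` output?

Reachable from 1fd1ea6: {10920f2, 1255f3d, 1fd1ea6, 2f852d8, 4624fd7, 46e4f2d, 5db8efd, 77fda9b, d2b5206, d5736fb, e7c9788}.
Reachable from 4624fd7: {4624fd7, 46e4f2d, 5db8efd, 77fda9b}.
In 1fd1ea6's history but not 4624fd7's: {10920f2, 1255f3d, 1fd1ea6, 2f852d8, d2b5206, d5736fb, e7c9788} — 7 commits.

7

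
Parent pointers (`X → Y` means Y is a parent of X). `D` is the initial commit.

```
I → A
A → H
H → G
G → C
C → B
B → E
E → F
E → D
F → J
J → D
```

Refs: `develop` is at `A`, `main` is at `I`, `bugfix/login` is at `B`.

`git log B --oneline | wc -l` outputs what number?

5

Walking parent pointers from B: reachable set = {B, D, E, F, J}.
That is 5 commits.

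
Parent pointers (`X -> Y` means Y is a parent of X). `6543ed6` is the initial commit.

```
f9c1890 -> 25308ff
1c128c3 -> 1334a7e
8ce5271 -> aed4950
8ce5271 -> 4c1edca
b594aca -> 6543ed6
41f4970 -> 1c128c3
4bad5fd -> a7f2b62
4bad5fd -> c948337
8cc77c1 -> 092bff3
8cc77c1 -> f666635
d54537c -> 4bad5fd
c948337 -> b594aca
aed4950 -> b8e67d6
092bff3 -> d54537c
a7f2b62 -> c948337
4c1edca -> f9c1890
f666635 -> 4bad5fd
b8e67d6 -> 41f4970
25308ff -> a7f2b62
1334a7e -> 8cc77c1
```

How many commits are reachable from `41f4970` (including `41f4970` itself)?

12

Walking parent pointers from 41f4970: reachable set = {092bff3, 1334a7e, 1c128c3, 41f4970, 4bad5fd, 6543ed6, 8cc77c1, a7f2b62, b594aca, c948337, d54537c, f666635}.
That is 12 commits.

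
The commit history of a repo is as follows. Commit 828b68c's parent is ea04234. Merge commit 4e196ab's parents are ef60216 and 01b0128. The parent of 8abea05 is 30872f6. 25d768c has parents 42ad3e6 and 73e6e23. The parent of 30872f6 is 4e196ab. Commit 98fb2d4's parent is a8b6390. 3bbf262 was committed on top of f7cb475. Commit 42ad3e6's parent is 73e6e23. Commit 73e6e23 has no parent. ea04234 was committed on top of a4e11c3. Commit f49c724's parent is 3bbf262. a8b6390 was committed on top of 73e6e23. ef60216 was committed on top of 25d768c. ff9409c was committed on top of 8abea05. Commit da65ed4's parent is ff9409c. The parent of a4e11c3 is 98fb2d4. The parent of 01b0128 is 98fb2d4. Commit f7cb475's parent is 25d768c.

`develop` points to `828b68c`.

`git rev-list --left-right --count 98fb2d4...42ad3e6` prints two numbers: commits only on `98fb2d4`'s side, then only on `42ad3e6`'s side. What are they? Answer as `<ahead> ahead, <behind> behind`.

Reachable from 98fb2d4: {73e6e23, 98fb2d4, a8b6390}.
Reachable from 42ad3e6: {42ad3e6, 73e6e23}.
Only in 98fb2d4's history (ahead): {98fb2d4, a8b6390} — 2.
Only in 42ad3e6's history (behind): {42ad3e6} — 1.

2 ahead, 1 behind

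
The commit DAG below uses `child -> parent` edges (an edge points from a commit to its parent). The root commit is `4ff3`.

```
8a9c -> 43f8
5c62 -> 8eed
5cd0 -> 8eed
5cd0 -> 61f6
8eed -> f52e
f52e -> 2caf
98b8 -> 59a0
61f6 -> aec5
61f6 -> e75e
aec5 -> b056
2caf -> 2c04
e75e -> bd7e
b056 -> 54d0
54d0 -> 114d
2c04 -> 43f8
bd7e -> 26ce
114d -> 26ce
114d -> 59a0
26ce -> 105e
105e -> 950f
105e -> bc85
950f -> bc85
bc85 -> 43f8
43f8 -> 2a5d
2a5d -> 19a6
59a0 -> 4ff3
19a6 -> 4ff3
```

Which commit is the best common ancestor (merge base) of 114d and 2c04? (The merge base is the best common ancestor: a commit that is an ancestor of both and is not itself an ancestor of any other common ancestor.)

Ancestors of 114d: {105e, 114d, 19a6, 26ce, 2a5d, 43f8, 4ff3, 59a0, 950f, bc85}.
Ancestors of 2c04: {19a6, 2a5d, 2c04, 43f8, 4ff3}.
Common ancestors: {19a6, 2a5d, 43f8, 4ff3}.
Among these, 43f8 is not an ancestor of any other common ancestor — it is the merge base.

43f8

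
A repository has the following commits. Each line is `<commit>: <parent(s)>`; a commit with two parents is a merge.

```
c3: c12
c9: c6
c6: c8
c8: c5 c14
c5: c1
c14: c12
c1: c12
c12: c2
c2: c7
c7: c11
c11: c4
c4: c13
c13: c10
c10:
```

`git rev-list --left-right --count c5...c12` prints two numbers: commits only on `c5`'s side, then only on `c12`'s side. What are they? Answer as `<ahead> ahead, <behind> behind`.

Reachable from c5: {c1, c10, c11, c12, c13, c2, c4, c5, c7}.
Reachable from c12: {c10, c11, c12, c13, c2, c4, c7}.
Only in c5's history (ahead): {c1, c5} — 2.
Only in c12's history (behind): {} — 0.

2 ahead, 0 behind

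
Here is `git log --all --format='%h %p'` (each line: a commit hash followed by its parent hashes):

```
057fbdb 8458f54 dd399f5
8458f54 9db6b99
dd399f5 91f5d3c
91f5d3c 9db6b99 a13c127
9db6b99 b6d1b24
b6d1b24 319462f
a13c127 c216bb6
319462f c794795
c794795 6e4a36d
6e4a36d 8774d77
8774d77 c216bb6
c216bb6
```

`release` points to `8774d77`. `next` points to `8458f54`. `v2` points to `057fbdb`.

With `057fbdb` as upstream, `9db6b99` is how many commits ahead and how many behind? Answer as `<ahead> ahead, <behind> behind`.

0 ahead, 5 behind

Reachable from 9db6b99: {319462f, 6e4a36d, 8774d77, 9db6b99, b6d1b24, c216bb6, c794795}.
Reachable from 057fbdb: {057fbdb, 319462f, 6e4a36d, 8458f54, 8774d77, 91f5d3c, 9db6b99, a13c127, b6d1b24, c216bb6, c794795, dd399f5}.
Only in 9db6b99's history (ahead): {} — 0.
Only in 057fbdb's history (behind): {057fbdb, 8458f54, 91f5d3c, a13c127, dd399f5} — 5.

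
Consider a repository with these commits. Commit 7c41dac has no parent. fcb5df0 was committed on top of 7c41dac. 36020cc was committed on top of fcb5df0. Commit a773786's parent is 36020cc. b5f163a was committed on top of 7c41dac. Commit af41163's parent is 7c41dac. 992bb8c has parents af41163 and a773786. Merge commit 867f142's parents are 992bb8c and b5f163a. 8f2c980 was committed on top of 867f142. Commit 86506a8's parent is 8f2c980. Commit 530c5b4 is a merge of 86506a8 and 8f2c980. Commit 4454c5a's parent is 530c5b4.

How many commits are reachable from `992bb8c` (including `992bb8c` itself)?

Walking parent pointers from 992bb8c: reachable set = {36020cc, 7c41dac, 992bb8c, a773786, af41163, fcb5df0}.
That is 6 commits.

6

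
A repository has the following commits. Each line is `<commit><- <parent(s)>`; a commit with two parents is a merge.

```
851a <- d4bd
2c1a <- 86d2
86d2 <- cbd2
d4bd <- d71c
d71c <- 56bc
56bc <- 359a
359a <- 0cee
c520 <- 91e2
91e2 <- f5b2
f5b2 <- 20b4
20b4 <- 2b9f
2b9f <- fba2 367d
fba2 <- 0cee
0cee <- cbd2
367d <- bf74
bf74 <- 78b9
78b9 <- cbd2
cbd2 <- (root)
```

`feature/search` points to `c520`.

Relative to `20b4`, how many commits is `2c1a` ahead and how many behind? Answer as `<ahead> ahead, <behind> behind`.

Reachable from 2c1a: {2c1a, 86d2, cbd2}.
Reachable from 20b4: {0cee, 20b4, 2b9f, 367d, 78b9, bf74, cbd2, fba2}.
Only in 2c1a's history (ahead): {2c1a, 86d2} — 2.
Only in 20b4's history (behind): {0cee, 20b4, 2b9f, 367d, 78b9, bf74, fba2} — 7.

2 ahead, 7 behind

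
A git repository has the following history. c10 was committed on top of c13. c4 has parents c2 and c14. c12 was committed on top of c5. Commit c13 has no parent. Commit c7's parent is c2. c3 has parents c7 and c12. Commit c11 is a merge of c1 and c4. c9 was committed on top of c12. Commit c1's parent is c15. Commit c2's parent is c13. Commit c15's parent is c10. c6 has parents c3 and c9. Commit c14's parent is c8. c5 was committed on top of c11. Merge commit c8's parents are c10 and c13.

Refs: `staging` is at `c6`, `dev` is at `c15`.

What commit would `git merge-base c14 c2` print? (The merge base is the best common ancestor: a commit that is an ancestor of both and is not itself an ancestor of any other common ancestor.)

c13

Ancestors of c14: {c10, c13, c14, c8}.
Ancestors of c2: {c13, c2}.
Common ancestors: {c13}.
The only common ancestor is c13, so it is the merge base.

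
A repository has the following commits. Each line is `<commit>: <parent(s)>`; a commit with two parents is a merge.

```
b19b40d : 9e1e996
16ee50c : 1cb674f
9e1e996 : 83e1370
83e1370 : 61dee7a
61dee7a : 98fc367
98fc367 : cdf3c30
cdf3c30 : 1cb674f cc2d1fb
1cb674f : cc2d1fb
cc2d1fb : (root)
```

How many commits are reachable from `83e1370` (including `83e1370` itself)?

Walking parent pointers from 83e1370: reachable set = {1cb674f, 61dee7a, 83e1370, 98fc367, cc2d1fb, cdf3c30}.
That is 6 commits.

6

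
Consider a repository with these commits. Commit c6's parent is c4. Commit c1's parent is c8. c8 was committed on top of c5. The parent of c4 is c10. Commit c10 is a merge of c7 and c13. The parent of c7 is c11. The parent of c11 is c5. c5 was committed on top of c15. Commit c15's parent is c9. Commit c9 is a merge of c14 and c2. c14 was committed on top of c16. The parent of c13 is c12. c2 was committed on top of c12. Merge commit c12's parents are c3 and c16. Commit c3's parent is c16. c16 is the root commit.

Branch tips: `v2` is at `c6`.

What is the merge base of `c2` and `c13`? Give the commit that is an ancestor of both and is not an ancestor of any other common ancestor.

Ancestors of c2: {c12, c16, c2, c3}.
Ancestors of c13: {c12, c13, c16, c3}.
Common ancestors: {c12, c16, c3}.
Among these, c12 is not an ancestor of any other common ancestor — it is the merge base.

c12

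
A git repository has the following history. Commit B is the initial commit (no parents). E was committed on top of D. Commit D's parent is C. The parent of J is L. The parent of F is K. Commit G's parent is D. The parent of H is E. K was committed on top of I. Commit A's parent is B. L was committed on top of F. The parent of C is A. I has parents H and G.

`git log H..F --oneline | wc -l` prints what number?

Reachable from F: {A, B, C, D, E, F, G, H, I, K}.
Reachable from H: {A, B, C, D, E, H}.
In F's history but not H's: {F, G, I, K} — 4 commits.

4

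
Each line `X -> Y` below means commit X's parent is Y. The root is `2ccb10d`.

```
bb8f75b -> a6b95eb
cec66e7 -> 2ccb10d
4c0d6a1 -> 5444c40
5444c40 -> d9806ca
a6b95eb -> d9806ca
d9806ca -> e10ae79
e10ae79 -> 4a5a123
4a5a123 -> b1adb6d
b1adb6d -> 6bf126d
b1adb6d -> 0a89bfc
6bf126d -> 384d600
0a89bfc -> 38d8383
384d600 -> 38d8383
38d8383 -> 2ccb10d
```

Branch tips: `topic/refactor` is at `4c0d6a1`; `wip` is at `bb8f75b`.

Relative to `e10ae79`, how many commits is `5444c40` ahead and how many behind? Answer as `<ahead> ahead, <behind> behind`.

Reachable from 5444c40: {0a89bfc, 2ccb10d, 384d600, 38d8383, 4a5a123, 5444c40, 6bf126d, b1adb6d, d9806ca, e10ae79}.
Reachable from e10ae79: {0a89bfc, 2ccb10d, 384d600, 38d8383, 4a5a123, 6bf126d, b1adb6d, e10ae79}.
Only in 5444c40's history (ahead): {5444c40, d9806ca} — 2.
Only in e10ae79's history (behind): {} — 0.

2 ahead, 0 behind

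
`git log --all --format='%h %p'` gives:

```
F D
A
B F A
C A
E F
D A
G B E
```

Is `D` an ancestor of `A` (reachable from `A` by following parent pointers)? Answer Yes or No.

No

Ancestors of A: {A}.
D is not in that set, so it is not an ancestor of A.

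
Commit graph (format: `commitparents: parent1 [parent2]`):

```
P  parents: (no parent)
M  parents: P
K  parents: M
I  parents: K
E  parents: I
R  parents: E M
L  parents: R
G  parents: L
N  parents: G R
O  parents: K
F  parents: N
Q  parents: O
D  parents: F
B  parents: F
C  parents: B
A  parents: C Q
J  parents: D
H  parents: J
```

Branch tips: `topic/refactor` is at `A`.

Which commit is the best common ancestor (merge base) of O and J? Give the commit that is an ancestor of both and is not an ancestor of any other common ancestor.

K

Ancestors of O: {K, M, O, P}.
Ancestors of J: {D, E, F, G, I, J, K, L, M, N, P, R}.
Common ancestors: {K, M, P}.
Among these, K is not an ancestor of any other common ancestor — it is the merge base.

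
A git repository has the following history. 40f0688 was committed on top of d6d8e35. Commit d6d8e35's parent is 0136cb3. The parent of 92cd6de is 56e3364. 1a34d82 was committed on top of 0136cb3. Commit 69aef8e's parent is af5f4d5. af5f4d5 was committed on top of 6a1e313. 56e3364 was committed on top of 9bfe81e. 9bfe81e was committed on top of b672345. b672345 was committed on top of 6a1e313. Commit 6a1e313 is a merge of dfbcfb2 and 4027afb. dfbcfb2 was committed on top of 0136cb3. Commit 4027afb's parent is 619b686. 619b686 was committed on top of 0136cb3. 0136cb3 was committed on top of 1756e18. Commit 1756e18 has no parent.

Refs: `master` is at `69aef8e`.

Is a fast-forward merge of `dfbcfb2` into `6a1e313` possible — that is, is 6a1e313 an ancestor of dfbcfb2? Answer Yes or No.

No

A fast-forward from 6a1e313 to dfbcfb2 is possible iff 6a1e313 is an ancestor of dfbcfb2.
Ancestors of dfbcfb2: {0136cb3, 1756e18, dfbcfb2}.
6a1e313 is not among them, so fast-forward is not possible.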